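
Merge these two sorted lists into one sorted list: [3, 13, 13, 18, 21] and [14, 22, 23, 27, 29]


List A: [3, 13, 13, 18, 21]
List B: [14, 22, 23, 27, 29]
Repeatedly compare the front elements and take the smaller:
  3 vs 14 -> take 3
  13 vs 14 -> take 13
  13 vs 14 -> take 13
  18 vs 14 -> take 14
  18 vs 22 -> take 18
  21 vs 22 -> take 21
  A is exhausted; append the rest of B: [22, 23, 27, 29]
Final answer: [3, 13, 13, 14, 18, 21, 22, 23, 27, 29]


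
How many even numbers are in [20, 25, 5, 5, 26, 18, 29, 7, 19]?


Check each element:
  20 is even
  25 is odd
  5 is odd
  5 is odd
  26 is even
  18 is even
  29 is odd
  7 is odd
  19 is odd
Evens: [20, 26, 18]
Count of evens = 3
Final answer: 3


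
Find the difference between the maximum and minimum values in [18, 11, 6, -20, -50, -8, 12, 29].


Maximum value: 29
Minimum value: -50
Range = 29 - (-50) = 79
Final answer: 79


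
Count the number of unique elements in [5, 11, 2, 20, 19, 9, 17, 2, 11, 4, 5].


List all unique values:
Distinct values: [2, 4, 5, 9, 11, 17, 19, 20]
Count = 8
Final answer: 8


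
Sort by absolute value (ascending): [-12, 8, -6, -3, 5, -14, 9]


Compute absolute values:
  |-12| = 12
  |8| = 8
  |-6| = 6
  |-3| = 3
  |5| = 5
  |-14| = 14
  |9| = 9
Absolute values in increasing order: 3 < 5 < 6 < 8 < 9 < 12 < 14
Listing the original numbers in that order gives the answer.
Final answer: [-3, 5, -6, 8, 9, -12, -14]


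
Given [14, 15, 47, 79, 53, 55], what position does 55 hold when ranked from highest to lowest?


Sort descending: [79, 55, 53, 47, 15, 14]
Find 55 in the sorted list.
55 is at position 2.
Final answer: 2


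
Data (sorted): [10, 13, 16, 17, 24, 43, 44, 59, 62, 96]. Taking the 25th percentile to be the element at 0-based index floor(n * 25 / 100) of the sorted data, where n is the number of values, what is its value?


The dataset has n = 10 elements.
Index = floor(10 * 25 / 100) = floor(250 / 100) = floor(2.5) = 2
Counting from index 0 in the sorted data, the element at index 2 is 16.
Final answer: 16


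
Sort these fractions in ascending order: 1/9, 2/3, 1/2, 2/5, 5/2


Convert to decimal for comparison:
  1/9 = 0.1111
  2/3 = 0.6667
  1/2 = 0.5
  2/5 = 0.4
  5/2 = 2.5
Decimals in increasing order: 0.1111 < 0.4 < 0.5 < 0.6667 < 2.5
Writing each back as its fraction gives the sorted order.
Final answer: 1/9, 2/5, 1/2, 2/3, 5/2


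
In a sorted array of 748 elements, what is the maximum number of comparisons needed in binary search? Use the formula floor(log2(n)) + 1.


Binary search halves the search space each step.
Maximum comparisons = floor(log2(748)) + 1
log2(748) = 9.5469
floor(log2(748)) = 9, so 9 + 1 = 10
Final answer: 10


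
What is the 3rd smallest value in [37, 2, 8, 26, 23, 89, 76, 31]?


Sort ascending: [2, 8, 23, 26, 31, 37, 76, 89]
The 3rd element (1-indexed) is at index 2.
Value = 23
Final answer: 23


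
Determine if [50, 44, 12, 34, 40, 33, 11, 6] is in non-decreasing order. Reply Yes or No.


Check consecutive pairs:
  50 <= 44? False
  44 <= 12? False
  12 <= 34? True
  34 <= 40? True
  40 <= 33? False
  33 <= 11? False
  11 <= 6? False
5 consecutive pair(s) are out of order, so the list is not sorted.
Final answer: No


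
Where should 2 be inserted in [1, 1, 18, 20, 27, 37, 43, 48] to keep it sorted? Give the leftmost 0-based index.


List is sorted: [1, 1, 18, 20, 27, 37, 43, 48]
We need the leftmost position where 2 can be inserted, i.e. the first index whose element is >= 2 (or the end of the list if none is).
Binary search with low=0, high=8 (0-based indices):
  low=0, high=8, mid=4: a[4]=27 >= 2, so high = 4
  low=0, high=4, mid=2: a[2]=18 >= 2, so high = 2
  low=0, high=2, mid=1: a[1]=1 < 2, so low = 2
Now low = high = 2, so the insertion index is 2.
Final answer: 2


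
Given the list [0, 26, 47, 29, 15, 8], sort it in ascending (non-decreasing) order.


Original list: [0, 26, 47, 29, 15, 8]
Repeatedly take the smallest remaining element:
  Remaining [0, 26, 47, 29, 15, 8] -> smallest is 0
  Remaining [26, 47, 29, 15, 8] -> smallest is 8
  Remaining [26, 47, 29, 15] -> smallest is 15
  Remaining [26, 47, 29] -> smallest is 26
  Remaining [47, 29] -> smallest is 29
  Remaining [47] -> smallest is 47
Collecting the picks in order gives the sorted list.
Final answer: [0, 8, 15, 26, 29, 47]


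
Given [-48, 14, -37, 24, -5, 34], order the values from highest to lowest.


Original list: [-48, 14, -37, 24, -5, 34]
Repeatedly take the largest remaining element:
  Remaining [-48, 14, -37, 24, -5, 34] -> largest is 34
  Remaining [-48, 14, -37, 24, -5] -> largest is 24
  Remaining [-48, 14, -37, -5] -> largest is 14
  Remaining [-48, -37, -5] -> largest is -5
  Remaining [-48, -37] -> largest is -37
  Remaining [-48] -> largest is -48
Collecting the picks in order gives the descending list.
Final answer: [34, 24, 14, -5, -37, -48]


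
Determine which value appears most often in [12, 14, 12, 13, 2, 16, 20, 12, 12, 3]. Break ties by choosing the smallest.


Count the frequency of each value:
  2 appears 1 time(s)
  3 appears 1 time(s)
  12 appears 4 time(s)
  13 appears 1 time(s)
  14 appears 1 time(s)
  16 appears 1 time(s)
  20 appears 1 time(s)
Maximum frequency is 4.
Only 12 reaches that frequency, so it is the mode.
Final answer: 12


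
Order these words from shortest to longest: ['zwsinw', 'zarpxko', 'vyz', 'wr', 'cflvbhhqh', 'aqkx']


Compute lengths:
  'zwsinw' has length 6
  'zarpxko' has length 7
  'vyz' has length 3
  'wr' has length 2
  'cflvbhhqh' has length 9
  'aqkx' has length 4
Lengths in increasing order: 2 < 3 < 4 < 6 < 7 < 9
Listing the words in that order gives the answer.
Final answer: ['wr', 'vyz', 'aqkx', 'zwsinw', 'zarpxko', 'cflvbhhqh']


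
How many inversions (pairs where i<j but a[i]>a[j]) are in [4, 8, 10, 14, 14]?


For each element, count the later elements that are smaller than it:
  4 (index 0): smaller elements after it = [] -> 0
  8 (index 1): smaller elements after it = [] -> 0
  10 (index 2): smaller elements after it = [] -> 0
  14 (index 3): smaller elements after it = [] -> 0
Total inversions = 0 + 0 + 0 + 0 = 0
Final answer: 0


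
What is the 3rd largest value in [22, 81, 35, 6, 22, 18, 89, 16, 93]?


Sort descending: [93, 89, 81, 35, 22, 22, 18, 16, 6]
The 3rd element (1-indexed) is at index 2.
Value = 81
Final answer: 81


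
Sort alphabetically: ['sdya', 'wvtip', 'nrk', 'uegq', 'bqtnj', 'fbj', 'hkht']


Compare strings character by character (the first differing letter decides):
  'bqtnj' < 'fbj' since 'b' < 'f' at position 1
  'fbj' < 'hkht' since 'f' < 'h' at position 1
  'hkht' < 'nrk' since 'h' < 'n' at position 1
  'nrk' < 'sdya' since 'n' < 's' at position 1
  'sdya' < 'uegq' since 's' < 'u' at position 1
  'uegq' < 'wvtip' since 'u' < 'w' at position 1
Chaining these comparisons gives the alphabetical order.
Final answer: ['bqtnj', 'fbj', 'hkht', 'nrk', 'sdya', 'uegq', 'wvtip']


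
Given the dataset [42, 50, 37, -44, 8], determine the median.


First, sort the list: [-44, 8, 37, 42, 50]
The list has 5 elements (odd count).
The middle index is 2 (0-based), and the element there is 37.
Final answer: 37


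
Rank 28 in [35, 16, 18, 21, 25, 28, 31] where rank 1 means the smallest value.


Sort ascending: [16, 18, 21, 25, 28, 31, 35]
Find 28 in the sorted list.
28 is at position 5 (1-indexed).
Final answer: 5


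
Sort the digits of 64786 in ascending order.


The number 64786 has digits: 6, 4, 7, 8, 6
Sorted: 4, 6, 6, 7, 8
Joining the sorted digits gives the result.
Final answer: 46678


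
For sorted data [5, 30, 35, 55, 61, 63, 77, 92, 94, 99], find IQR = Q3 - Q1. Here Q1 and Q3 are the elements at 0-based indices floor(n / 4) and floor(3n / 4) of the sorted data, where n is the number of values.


The data has n = 10 elements.
Q1 index = floor(10 / 4) = floor(2.5) = 2; Q3 index = floor(3 * 10 / 4) = floor(7.5) = 7
Q1 = element at index 2 = 35
Q3 = element at index 7 = 92
IQR = 92 - 35 = 57
Final answer: 57


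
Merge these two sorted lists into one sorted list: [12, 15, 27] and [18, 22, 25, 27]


List A: [12, 15, 27]
List B: [18, 22, 25, 27]
Repeatedly compare the front elements and take the smaller:
  12 vs 18 -> take 12
  15 vs 18 -> take 15
  27 vs 18 -> take 18
  27 vs 22 -> take 22
  27 vs 25 -> take 25
  27 vs 27 -> take 27
  A is exhausted; append the rest of B: [27]
Final answer: [12, 15, 18, 22, 25, 27, 27]


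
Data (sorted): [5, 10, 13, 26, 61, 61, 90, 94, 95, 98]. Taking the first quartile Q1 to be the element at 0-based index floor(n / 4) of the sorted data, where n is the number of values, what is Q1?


The list has n = 10 elements.
Q1 index = floor(10 / 4) = floor(2.5) = 2
Counting from index 0 in the sorted data, the element at index 2 is 13.
Final answer: 13


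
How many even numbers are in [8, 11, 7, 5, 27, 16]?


Check each element:
  8 is even
  11 is odd
  7 is odd
  5 is odd
  27 is odd
  16 is even
Evens: [8, 16]
Count of evens = 2
Final answer: 2


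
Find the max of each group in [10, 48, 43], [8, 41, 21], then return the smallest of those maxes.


Find max of each group:
  Group 1: [10, 48, 43] -> max = 48
  Group 2: [8, 41, 21] -> max = 41
Maxes: [48, 41]
Minimum of maxes = 41
Final answer: 41


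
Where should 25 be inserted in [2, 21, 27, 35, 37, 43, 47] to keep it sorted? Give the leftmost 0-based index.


List is sorted: [2, 21, 27, 35, 37, 43, 47]
We need the leftmost position where 25 can be inserted, i.e. the first index whose element is >= 25 (or the end of the list if none is).
Binary search with low=0, high=7 (0-based indices):
  low=0, high=7, mid=3: a[3]=35 >= 25, so high = 3
  low=0, high=3, mid=1: a[1]=21 < 25, so low = 2
  low=2, high=3, mid=2: a[2]=27 >= 25, so high = 2
Now low = high = 2, so the insertion index is 2.
Final answer: 2


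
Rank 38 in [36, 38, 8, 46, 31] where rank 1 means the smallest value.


Sort ascending: [8, 31, 36, 38, 46]
Find 38 in the sorted list.
38 is at position 4 (1-indexed).
Final answer: 4


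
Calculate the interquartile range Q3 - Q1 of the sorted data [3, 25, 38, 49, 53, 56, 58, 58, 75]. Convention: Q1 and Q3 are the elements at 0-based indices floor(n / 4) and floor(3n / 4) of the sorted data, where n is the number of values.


The data has n = 9 elements.
Q1 index = floor(9 / 4) = floor(2.25) = 2; Q3 index = floor(3 * 9 / 4) = floor(6.75) = 6
Q1 = element at index 2 = 38
Q3 = element at index 6 = 58
IQR = 58 - 38 = 20
Final answer: 20


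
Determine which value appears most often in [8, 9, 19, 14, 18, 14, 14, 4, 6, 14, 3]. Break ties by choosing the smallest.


Count the frequency of each value:
  3 appears 1 time(s)
  4 appears 1 time(s)
  6 appears 1 time(s)
  8 appears 1 time(s)
  9 appears 1 time(s)
  14 appears 4 time(s)
  18 appears 1 time(s)
  19 appears 1 time(s)
Maximum frequency is 4.
Only 14 reaches that frequency, so it is the mode.
Final answer: 14


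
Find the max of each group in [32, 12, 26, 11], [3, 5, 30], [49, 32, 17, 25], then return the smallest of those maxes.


Find max of each group:
  Group 1: [32, 12, 26, 11] -> max = 32
  Group 2: [3, 5, 30] -> max = 30
  Group 3: [49, 32, 17, 25] -> max = 49
Maxes: [32, 30, 49]
Minimum of maxes = 30
Final answer: 30


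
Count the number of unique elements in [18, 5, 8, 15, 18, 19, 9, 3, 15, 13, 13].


List all unique values:
Distinct values: [3, 5, 8, 9, 13, 15, 18, 19]
Count = 8
Final answer: 8


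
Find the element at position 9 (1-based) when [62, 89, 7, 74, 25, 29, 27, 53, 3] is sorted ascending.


Sort ascending: [3, 7, 25, 27, 29, 53, 62, 74, 89]
The 9th element (1-indexed) is at index 8.
Value = 89
Final answer: 89


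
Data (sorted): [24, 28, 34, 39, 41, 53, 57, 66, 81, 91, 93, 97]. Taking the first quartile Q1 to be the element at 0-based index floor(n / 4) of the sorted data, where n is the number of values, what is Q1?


The list has n = 12 elements.
Q1 index = floor(12 / 4) = floor(3) = 3
Counting from index 0 in the sorted data, the element at index 3 is 39.
Final answer: 39


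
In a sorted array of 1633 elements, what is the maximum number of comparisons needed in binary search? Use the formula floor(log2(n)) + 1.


Binary search halves the search space each step.
Maximum comparisons = floor(log2(1633)) + 1
log2(1633) = 10.6733
floor(log2(1633)) = 10, so 10 + 1 = 11
Final answer: 11


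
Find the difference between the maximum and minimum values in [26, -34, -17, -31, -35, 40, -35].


Maximum value: 40
Minimum value: -35
Range = 40 - (-35) = 75
Final answer: 75


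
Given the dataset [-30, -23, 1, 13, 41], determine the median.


First, sort the list: [-30, -23, 1, 13, 41]
The list has 5 elements (odd count).
The middle index is 2 (0-based), and the element there is 1.
Final answer: 1


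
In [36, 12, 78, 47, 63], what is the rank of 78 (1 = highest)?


Sort descending: [78, 63, 47, 36, 12]
Find 78 in the sorted list.
78 is at position 1.
Final answer: 1


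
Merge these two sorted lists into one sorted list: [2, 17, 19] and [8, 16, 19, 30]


List A: [2, 17, 19]
List B: [8, 16, 19, 30]
Repeatedly compare the front elements and take the smaller:
  2 vs 8 -> take 2
  17 vs 8 -> take 8
  17 vs 16 -> take 16
  17 vs 19 -> take 17
  19 vs 19 -> take 19
  A is exhausted; append the rest of B: [19, 30]
Final answer: [2, 8, 16, 17, 19, 19, 30]


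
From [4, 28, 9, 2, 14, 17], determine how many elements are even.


Check each element:
  4 is even
  28 is even
  9 is odd
  2 is even
  14 is even
  17 is odd
Evens: [4, 28, 2, 14]
Count of evens = 4
Final answer: 4


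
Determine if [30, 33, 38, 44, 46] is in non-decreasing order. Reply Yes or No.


Check consecutive pairs:
  30 <= 33? True
  33 <= 38? True
  38 <= 44? True
  44 <= 46? True
Every consecutive pair is in order, so the list is non-decreasing.
Final answer: Yes


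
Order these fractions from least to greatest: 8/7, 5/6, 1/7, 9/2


Convert to decimal for comparison:
  8/7 = 1.1429
  5/6 = 0.8333
  1/7 = 0.1429
  9/2 = 4.5
Decimals in increasing order: 0.1429 < 0.8333 < 1.1429 < 4.5
Writing each back as its fraction gives the sorted order.
Final answer: 1/7, 5/6, 8/7, 9/2


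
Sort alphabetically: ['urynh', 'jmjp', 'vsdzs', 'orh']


Compare strings character by character (the first differing letter decides):
  'jmjp' < 'orh' since 'j' < 'o' at position 1
  'orh' < 'urynh' since 'o' < 'u' at position 1
  'urynh' < 'vsdzs' since 'u' < 'v' at position 1
Chaining these comparisons gives the alphabetical order.
Final answer: ['jmjp', 'orh', 'urynh', 'vsdzs']


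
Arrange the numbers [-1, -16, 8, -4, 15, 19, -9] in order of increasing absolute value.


Compute absolute values:
  |-1| = 1
  |-16| = 16
  |8| = 8
  |-4| = 4
  |15| = 15
  |19| = 19
  |-9| = 9
Absolute values in increasing order: 1 < 4 < 8 < 9 < 15 < 16 < 19
Listing the original numbers in that order gives the answer.
Final answer: [-1, -4, 8, -9, 15, -16, 19]


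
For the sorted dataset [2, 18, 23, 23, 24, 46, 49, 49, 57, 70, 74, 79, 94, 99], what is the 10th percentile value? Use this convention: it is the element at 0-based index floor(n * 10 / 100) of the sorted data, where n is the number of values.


The dataset has n = 14 elements.
Index = floor(14 * 10 / 100) = floor(140 / 100) = floor(1.4) = 1
Counting from index 0 in the sorted data, the element at index 1 is 18.
Final answer: 18


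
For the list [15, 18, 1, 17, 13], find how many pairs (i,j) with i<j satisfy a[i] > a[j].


For each element, count the later elements that are smaller than it:
  15 (index 0): smaller elements after it = [1, 13] -> 2
  18 (index 1): smaller elements after it = [1, 17, 13] -> 3
  1 (index 2): smaller elements after it = [] -> 0
  17 (index 3): smaller elements after it = [13] -> 1
Total inversions = 2 + 3 + 0 + 1 = 6
Final answer: 6


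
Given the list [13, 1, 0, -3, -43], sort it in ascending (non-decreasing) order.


Original list: [13, 1, 0, -3, -43]
Repeatedly take the smallest remaining element:
  Remaining [13, 1, 0, -3, -43] -> smallest is -43
  Remaining [13, 1, 0, -3] -> smallest is -3
  Remaining [13, 1, 0] -> smallest is 0
  Remaining [13, 1] -> smallest is 1
  Remaining [13] -> smallest is 13
Collecting the picks in order gives the sorted list.
Final answer: [-43, -3, 0, 1, 13]


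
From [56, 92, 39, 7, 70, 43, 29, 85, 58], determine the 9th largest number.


Sort descending: [92, 85, 70, 58, 56, 43, 39, 29, 7]
The 9th element (1-indexed) is at index 8.
Value = 7
Final answer: 7


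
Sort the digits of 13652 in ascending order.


The number 13652 has digits: 1, 3, 6, 5, 2
Sorted: 1, 2, 3, 5, 6
Joining the sorted digits gives the result.
Final answer: 12356


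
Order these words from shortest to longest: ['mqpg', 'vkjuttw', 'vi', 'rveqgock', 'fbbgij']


Compute lengths:
  'mqpg' has length 4
  'vkjuttw' has length 7
  'vi' has length 2
  'rveqgock' has length 8
  'fbbgij' has length 6
Lengths in increasing order: 2 < 4 < 6 < 7 < 8
Listing the words in that order gives the answer.
Final answer: ['vi', 'mqpg', 'fbbgij', 'vkjuttw', 'rveqgock']


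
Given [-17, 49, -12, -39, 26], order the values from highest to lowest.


Original list: [-17, 49, -12, -39, 26]
Repeatedly take the largest remaining element:
  Remaining [-17, 49, -12, -39, 26] -> largest is 49
  Remaining [-17, -12, -39, 26] -> largest is 26
  Remaining [-17, -12, -39] -> largest is -12
  Remaining [-17, -39] -> largest is -17
  Remaining [-39] -> largest is -39
Collecting the picks in order gives the descending list.
Final answer: [49, 26, -12, -17, -39]


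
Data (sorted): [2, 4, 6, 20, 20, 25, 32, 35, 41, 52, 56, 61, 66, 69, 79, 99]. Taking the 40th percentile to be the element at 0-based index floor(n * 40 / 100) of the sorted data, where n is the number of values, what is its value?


The dataset has n = 16 elements.
Index = floor(16 * 40 / 100) = floor(640 / 100) = floor(6.4) = 6
Counting from index 0 in the sorted data, the element at index 6 is 32.
Final answer: 32


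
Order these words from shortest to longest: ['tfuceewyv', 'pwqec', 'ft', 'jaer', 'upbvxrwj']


Compute lengths:
  'tfuceewyv' has length 9
  'pwqec' has length 5
  'ft' has length 2
  'jaer' has length 4
  'upbvxrwj' has length 8
Lengths in increasing order: 2 < 4 < 5 < 8 < 9
Listing the words in that order gives the answer.
Final answer: ['ft', 'jaer', 'pwqec', 'upbvxrwj', 'tfuceewyv']


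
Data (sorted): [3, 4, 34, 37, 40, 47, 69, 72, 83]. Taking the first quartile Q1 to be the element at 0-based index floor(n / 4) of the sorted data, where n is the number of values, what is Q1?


The list has n = 9 elements.
Q1 index = floor(9 / 4) = floor(2.25) = 2
Counting from index 0 in the sorted data, the element at index 2 is 34.
Final answer: 34


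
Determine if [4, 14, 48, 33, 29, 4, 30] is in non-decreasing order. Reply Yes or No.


Check consecutive pairs:
  4 <= 14? True
  14 <= 48? True
  48 <= 33? False
  33 <= 29? False
  29 <= 4? False
  4 <= 30? True
3 consecutive pair(s) are out of order, so the list is not sorted.
Final answer: No


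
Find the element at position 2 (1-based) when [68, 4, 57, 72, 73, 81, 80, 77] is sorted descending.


Sort descending: [81, 80, 77, 73, 72, 68, 57, 4]
The 2nd element (1-indexed) is at index 1.
Value = 80
Final answer: 80


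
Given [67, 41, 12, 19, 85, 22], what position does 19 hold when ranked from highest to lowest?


Sort descending: [85, 67, 41, 22, 19, 12]
Find 19 in the sorted list.
19 is at position 5.
Final answer: 5


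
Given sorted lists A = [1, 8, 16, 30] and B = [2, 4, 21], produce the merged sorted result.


List A: [1, 8, 16, 30]
List B: [2, 4, 21]
Repeatedly compare the front elements and take the smaller:
  1 vs 2 -> take 1
  8 vs 2 -> take 2
  8 vs 4 -> take 4
  8 vs 21 -> take 8
  16 vs 21 -> take 16
  30 vs 21 -> take 21
  B is exhausted; append the rest of A: [30]
Final answer: [1, 2, 4, 8, 16, 21, 30]


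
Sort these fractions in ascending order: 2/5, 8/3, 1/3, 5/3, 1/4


Convert to decimal for comparison:
  2/5 = 0.4
  8/3 = 2.6667
  1/3 = 0.3333
  5/3 = 1.6667
  1/4 = 0.25
Decimals in increasing order: 0.25 < 0.3333 < 0.4 < 1.6667 < 2.6667
Writing each back as its fraction gives the sorted order.
Final answer: 1/4, 1/3, 2/5, 5/3, 8/3


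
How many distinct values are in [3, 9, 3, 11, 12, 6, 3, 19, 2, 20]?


List all unique values:
Distinct values: [2, 3, 6, 9, 11, 12, 19, 20]
Count = 8
Final answer: 8


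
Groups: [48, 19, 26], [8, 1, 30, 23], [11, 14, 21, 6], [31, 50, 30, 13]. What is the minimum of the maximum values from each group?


Find max of each group:
  Group 1: [48, 19, 26] -> max = 48
  Group 2: [8, 1, 30, 23] -> max = 30
  Group 3: [11, 14, 21, 6] -> max = 21
  Group 4: [31, 50, 30, 13] -> max = 50
Maxes: [48, 30, 21, 50]
Minimum of maxes = 21
Final answer: 21


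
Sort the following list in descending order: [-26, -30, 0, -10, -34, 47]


Original list: [-26, -30, 0, -10, -34, 47]
Repeatedly take the largest remaining element:
  Remaining [-26, -30, 0, -10, -34, 47] -> largest is 47
  Remaining [-26, -30, 0, -10, -34] -> largest is 0
  Remaining [-26, -30, -10, -34] -> largest is -10
  Remaining [-26, -30, -34] -> largest is -26
  Remaining [-30, -34] -> largest is -30
  Remaining [-34] -> largest is -34
Collecting the picks in order gives the descending list.
Final answer: [47, 0, -10, -26, -30, -34]


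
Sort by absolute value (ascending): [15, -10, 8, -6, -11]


Compute absolute values:
  |15| = 15
  |-10| = 10
  |8| = 8
  |-6| = 6
  |-11| = 11
Absolute values in increasing order: 6 < 8 < 10 < 11 < 15
Listing the original numbers in that order gives the answer.
Final answer: [-6, 8, -10, -11, 15]


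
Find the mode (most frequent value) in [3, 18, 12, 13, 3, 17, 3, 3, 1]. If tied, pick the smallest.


Count the frequency of each value:
  1 appears 1 time(s)
  3 appears 4 time(s)
  12 appears 1 time(s)
  13 appears 1 time(s)
  17 appears 1 time(s)
  18 appears 1 time(s)
Maximum frequency is 4.
Only 3 reaches that frequency, so it is the mode.
Final answer: 3


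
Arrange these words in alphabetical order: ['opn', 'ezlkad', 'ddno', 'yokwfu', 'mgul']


Compare strings character by character (the first differing letter decides):
  'ddno' < 'ezlkad' since 'd' < 'e' at position 1
  'ezlkad' < 'mgul' since 'e' < 'm' at position 1
  'mgul' < 'opn' since 'm' < 'o' at position 1
  'opn' < 'yokwfu' since 'o' < 'y' at position 1
Chaining these comparisons gives the alphabetical order.
Final answer: ['ddno', 'ezlkad', 'mgul', 'opn', 'yokwfu']


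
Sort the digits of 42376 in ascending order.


The number 42376 has digits: 4, 2, 3, 7, 6
Sorted: 2, 3, 4, 6, 7
Joining the sorted digits gives the result.
Final answer: 23467


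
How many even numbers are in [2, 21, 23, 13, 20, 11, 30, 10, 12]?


Check each element:
  2 is even
  21 is odd
  23 is odd
  13 is odd
  20 is even
  11 is odd
  30 is even
  10 is even
  12 is even
Evens: [2, 20, 30, 10, 12]
Count of evens = 5
Final answer: 5


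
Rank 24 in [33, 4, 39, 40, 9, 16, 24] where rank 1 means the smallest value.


Sort ascending: [4, 9, 16, 24, 33, 39, 40]
Find 24 in the sorted list.
24 is at position 4 (1-indexed).
Final answer: 4


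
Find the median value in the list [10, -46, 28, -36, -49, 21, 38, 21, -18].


First, sort the list: [-49, -46, -36, -18, 10, 21, 21, 28, 38]
The list has 9 elements (odd count).
The middle index is 4 (0-based), and the element there is 10.
Final answer: 10


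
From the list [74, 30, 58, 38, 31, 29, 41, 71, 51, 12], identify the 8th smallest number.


Sort ascending: [12, 29, 30, 31, 38, 41, 51, 58, 71, 74]
The 8th element (1-indexed) is at index 7.
Value = 58
Final answer: 58


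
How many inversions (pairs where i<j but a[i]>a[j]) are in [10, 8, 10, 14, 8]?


For each element, count the later elements that are smaller than it:
  10 (index 0): smaller elements after it = [8, 8] -> 2
  8 (index 1): smaller elements after it = [] -> 0
  10 (index 2): smaller elements after it = [8] -> 1
  14 (index 3): smaller elements after it = [8] -> 1
Total inversions = 2 + 0 + 1 + 1 = 4
Final answer: 4


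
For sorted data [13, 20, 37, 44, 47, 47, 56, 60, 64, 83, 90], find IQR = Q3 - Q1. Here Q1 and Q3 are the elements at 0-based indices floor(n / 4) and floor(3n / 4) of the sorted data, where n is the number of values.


The data has n = 11 elements.
Q1 index = floor(11 / 4) = floor(2.75) = 2; Q3 index = floor(3 * 11 / 4) = floor(8.25) = 8
Q1 = element at index 2 = 37
Q3 = element at index 8 = 64
IQR = 64 - 37 = 27
Final answer: 27


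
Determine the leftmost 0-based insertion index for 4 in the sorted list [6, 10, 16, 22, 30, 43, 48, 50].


List is sorted: [6, 10, 16, 22, 30, 43, 48, 50]
We need the leftmost position where 4 can be inserted, i.e. the first index whose element is >= 4 (or the end of the list if none is).
Binary search with low=0, high=8 (0-based indices):
  low=0, high=8, mid=4: a[4]=30 >= 4, so high = 4
  low=0, high=4, mid=2: a[2]=16 >= 4, so high = 2
  low=0, high=2, mid=1: a[1]=10 >= 4, so high = 1
  low=0, high=1, mid=0: a[0]=6 >= 4, so high = 0
Now low = high = 0, so the insertion index is 0.
Final answer: 0


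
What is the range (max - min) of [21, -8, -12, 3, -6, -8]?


Maximum value: 21
Minimum value: -12
Range = 21 - (-12) = 33
Final answer: 33


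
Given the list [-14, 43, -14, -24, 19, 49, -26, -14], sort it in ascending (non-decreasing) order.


Original list: [-14, 43, -14, -24, 19, 49, -26, -14]
Repeatedly take the smallest remaining element:
  Remaining [-14, 43, -14, -24, 19, 49, -26, -14] -> smallest is -26
  Remaining [-14, 43, -14, -24, 19, 49, -14] -> smallest is -24
  Remaining [-14, 43, -14, 19, 49, -14] -> smallest is -14
  Remaining [43, -14, 19, 49, -14] -> smallest is -14
  Remaining [43, 19, 49, -14] -> smallest is -14
  Remaining [43, 19, 49] -> smallest is 19
  Remaining [43, 49] -> smallest is 43
  Remaining [49] -> smallest is 49
Collecting the picks in order gives the sorted list.
Final answer: [-26, -24, -14, -14, -14, 19, 43, 49]


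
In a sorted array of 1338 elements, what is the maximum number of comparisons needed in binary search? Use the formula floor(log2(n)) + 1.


Binary search halves the search space each step.
Maximum comparisons = floor(log2(1338)) + 1
log2(1338) = 10.3859
floor(log2(1338)) = 10, so 10 + 1 = 11
Final answer: 11


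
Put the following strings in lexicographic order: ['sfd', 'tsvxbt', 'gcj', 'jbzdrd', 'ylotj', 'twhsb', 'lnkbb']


Compare strings character by character (the first differing letter decides):
  'gcj' < 'jbzdrd' since 'g' < 'j' at position 1
  'jbzdrd' < 'lnkbb' since 'j' < 'l' at position 1
  'lnkbb' < 'sfd' since 'l' < 's' at position 1
  'sfd' < 'tsvxbt' since 's' < 't' at position 1
  'tsvxbt' < 'twhsb' since 's' < 'w' at position 2
  'twhsb' < 'ylotj' since 't' < 'y' at position 1
Chaining these comparisons gives the alphabetical order.
Final answer: ['gcj', 'jbzdrd', 'lnkbb', 'sfd', 'tsvxbt', 'twhsb', 'ylotj']


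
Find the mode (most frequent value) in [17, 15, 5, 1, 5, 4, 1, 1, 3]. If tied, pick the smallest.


Count the frequency of each value:
  1 appears 3 time(s)
  3 appears 1 time(s)
  4 appears 1 time(s)
  5 appears 2 time(s)
  15 appears 1 time(s)
  17 appears 1 time(s)
Maximum frequency is 3.
Only 1 reaches that frequency, so it is the mode.
Final answer: 1


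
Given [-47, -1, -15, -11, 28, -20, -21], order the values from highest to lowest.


Original list: [-47, -1, -15, -11, 28, -20, -21]
Repeatedly take the largest remaining element:
  Remaining [-47, -1, -15, -11, 28, -20, -21] -> largest is 28
  Remaining [-47, -1, -15, -11, -20, -21] -> largest is -1
  Remaining [-47, -15, -11, -20, -21] -> largest is -11
  Remaining [-47, -15, -20, -21] -> largest is -15
  Remaining [-47, -20, -21] -> largest is -20
  Remaining [-47, -21] -> largest is -21
  Remaining [-47] -> largest is -47
Collecting the picks in order gives the descending list.
Final answer: [28, -1, -11, -15, -20, -21, -47]


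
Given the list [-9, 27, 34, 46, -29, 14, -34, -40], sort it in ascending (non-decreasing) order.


Original list: [-9, 27, 34, 46, -29, 14, -34, -40]
Repeatedly take the smallest remaining element:
  Remaining [-9, 27, 34, 46, -29, 14, -34, -40] -> smallest is -40
  Remaining [-9, 27, 34, 46, -29, 14, -34] -> smallest is -34
  Remaining [-9, 27, 34, 46, -29, 14] -> smallest is -29
  Remaining [-9, 27, 34, 46, 14] -> smallest is -9
  Remaining [27, 34, 46, 14] -> smallest is 14
  Remaining [27, 34, 46] -> smallest is 27
  Remaining [34, 46] -> smallest is 34
  Remaining [46] -> smallest is 46
Collecting the picks in order gives the sorted list.
Final answer: [-40, -34, -29, -9, 14, 27, 34, 46]


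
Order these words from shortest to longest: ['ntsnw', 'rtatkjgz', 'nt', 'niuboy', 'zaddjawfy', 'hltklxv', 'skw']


Compute lengths:
  'ntsnw' has length 5
  'rtatkjgz' has length 8
  'nt' has length 2
  'niuboy' has length 6
  'zaddjawfy' has length 9
  'hltklxv' has length 7
  'skw' has length 3
Lengths in increasing order: 2 < 3 < 5 < 6 < 7 < 8 < 9
Listing the words in that order gives the answer.
Final answer: ['nt', 'skw', 'ntsnw', 'niuboy', 'hltklxv', 'rtatkjgz', 'zaddjawfy']


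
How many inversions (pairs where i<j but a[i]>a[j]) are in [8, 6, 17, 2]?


For each element, count the later elements that are smaller than it:
  8 (index 0): smaller elements after it = [6, 2] -> 2
  6 (index 1): smaller elements after it = [2] -> 1
  17 (index 2): smaller elements after it = [2] -> 1
Total inversions = 2 + 1 + 1 = 4
Final answer: 4


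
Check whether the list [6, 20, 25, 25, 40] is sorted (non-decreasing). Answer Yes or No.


Check consecutive pairs:
  6 <= 20? True
  20 <= 25? True
  25 <= 25? True
  25 <= 40? True
Every consecutive pair is in order, so the list is non-decreasing.
Final answer: Yes


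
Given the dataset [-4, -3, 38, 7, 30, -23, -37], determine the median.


First, sort the list: [-37, -23, -4, -3, 7, 30, 38]
The list has 7 elements (odd count).
The middle index is 3 (0-based), and the element there is -3.
Final answer: -3


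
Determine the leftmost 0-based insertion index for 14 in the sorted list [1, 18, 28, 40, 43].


List is sorted: [1, 18, 28, 40, 43]
We need the leftmost position where 14 can be inserted, i.e. the first index whose element is >= 14 (or the end of the list if none is).
Binary search with low=0, high=5 (0-based indices):
  low=0, high=5, mid=2: a[2]=28 >= 14, so high = 2
  low=0, high=2, mid=1: a[1]=18 >= 14, so high = 1
  low=0, high=1, mid=0: a[0]=1 < 14, so low = 1
Now low = high = 1, so the insertion index is 1.
Final answer: 1


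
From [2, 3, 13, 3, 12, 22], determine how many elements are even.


Check each element:
  2 is even
  3 is odd
  13 is odd
  3 is odd
  12 is even
  22 is even
Evens: [2, 12, 22]
Count of evens = 3
Final answer: 3


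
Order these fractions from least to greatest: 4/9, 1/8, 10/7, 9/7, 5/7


Convert to decimal for comparison:
  4/9 = 0.4444
  1/8 = 0.125
  10/7 = 1.4286
  9/7 = 1.2857
  5/7 = 0.7143
Decimals in increasing order: 0.125 < 0.4444 < 0.7143 < 1.2857 < 1.4286
Writing each back as its fraction gives the sorted order.
Final answer: 1/8, 4/9, 5/7, 9/7, 10/7


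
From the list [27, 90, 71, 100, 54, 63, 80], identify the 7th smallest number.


Sort ascending: [27, 54, 63, 71, 80, 90, 100]
The 7th element (1-indexed) is at index 6.
Value = 100
Final answer: 100


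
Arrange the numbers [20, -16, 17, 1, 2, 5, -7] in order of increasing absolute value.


Compute absolute values:
  |20| = 20
  |-16| = 16
  |17| = 17
  |1| = 1
  |2| = 2
  |5| = 5
  |-7| = 7
Absolute values in increasing order: 1 < 2 < 5 < 7 < 16 < 17 < 20
Listing the original numbers in that order gives the answer.
Final answer: [1, 2, 5, -7, -16, 17, 20]


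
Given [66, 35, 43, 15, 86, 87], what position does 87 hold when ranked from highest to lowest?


Sort descending: [87, 86, 66, 43, 35, 15]
Find 87 in the sorted list.
87 is at position 1.
Final answer: 1


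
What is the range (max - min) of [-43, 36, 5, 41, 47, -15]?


Maximum value: 47
Minimum value: -43
Range = 47 - (-43) = 90
Final answer: 90


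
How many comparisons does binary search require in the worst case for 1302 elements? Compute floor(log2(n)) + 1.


Binary search halves the search space each step.
Maximum comparisons = floor(log2(1302)) + 1
log2(1302) = 10.3465
floor(log2(1302)) = 10, so 10 + 1 = 11
Final answer: 11


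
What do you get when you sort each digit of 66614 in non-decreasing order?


The number 66614 has digits: 6, 6, 6, 1, 4
Sorted: 1, 4, 6, 6, 6
Joining the sorted digits gives the result.
Final answer: 14666


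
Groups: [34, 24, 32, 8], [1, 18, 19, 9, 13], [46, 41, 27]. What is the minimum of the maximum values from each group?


Find max of each group:
  Group 1: [34, 24, 32, 8] -> max = 34
  Group 2: [1, 18, 19, 9, 13] -> max = 19
  Group 3: [46, 41, 27] -> max = 46
Maxes: [34, 19, 46]
Minimum of maxes = 19
Final answer: 19


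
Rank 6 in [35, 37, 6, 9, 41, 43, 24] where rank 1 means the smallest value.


Sort ascending: [6, 9, 24, 35, 37, 41, 43]
Find 6 in the sorted list.
6 is at position 1 (1-indexed).
Final answer: 1


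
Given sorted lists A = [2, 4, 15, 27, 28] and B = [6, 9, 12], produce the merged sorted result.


List A: [2, 4, 15, 27, 28]
List B: [6, 9, 12]
Repeatedly compare the front elements and take the smaller:
  2 vs 6 -> take 2
  4 vs 6 -> take 4
  15 vs 6 -> take 6
  15 vs 9 -> take 9
  15 vs 12 -> take 12
  B is exhausted; append the rest of A: [15, 27, 28]
Final answer: [2, 4, 6, 9, 12, 15, 27, 28]


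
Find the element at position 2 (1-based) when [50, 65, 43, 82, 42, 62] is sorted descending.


Sort descending: [82, 65, 62, 50, 43, 42]
The 2nd element (1-indexed) is at index 1.
Value = 65
Final answer: 65


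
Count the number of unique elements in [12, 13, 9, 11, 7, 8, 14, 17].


List all unique values:
Distinct values: [7, 8, 9, 11, 12, 13, 14, 17]
Count = 8
Final answer: 8


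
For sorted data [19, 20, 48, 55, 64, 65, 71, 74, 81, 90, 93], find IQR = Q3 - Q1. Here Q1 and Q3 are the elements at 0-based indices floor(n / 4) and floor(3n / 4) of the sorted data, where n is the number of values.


The data has n = 11 elements.
Q1 index = floor(11 / 4) = floor(2.75) = 2; Q3 index = floor(3 * 11 / 4) = floor(8.25) = 8
Q1 = element at index 2 = 48
Q3 = element at index 8 = 81
IQR = 81 - 48 = 33
Final answer: 33


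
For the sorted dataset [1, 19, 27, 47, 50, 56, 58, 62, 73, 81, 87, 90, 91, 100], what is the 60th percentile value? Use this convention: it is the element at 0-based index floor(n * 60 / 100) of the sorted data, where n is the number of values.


The dataset has n = 14 elements.
Index = floor(14 * 60 / 100) = floor(840 / 100) = floor(8.4) = 8
Counting from index 0 in the sorted data, the element at index 8 is 73.
Final answer: 73


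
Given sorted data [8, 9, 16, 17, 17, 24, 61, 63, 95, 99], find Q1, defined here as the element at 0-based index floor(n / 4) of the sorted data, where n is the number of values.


The list has n = 10 elements.
Q1 index = floor(10 / 4) = floor(2.5) = 2
Counting from index 0 in the sorted data, the element at index 2 is 16.
Final answer: 16


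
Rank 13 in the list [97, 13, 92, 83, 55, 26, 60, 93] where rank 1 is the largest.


Sort descending: [97, 93, 92, 83, 60, 55, 26, 13]
Find 13 in the sorted list.
13 is at position 8.
Final answer: 8


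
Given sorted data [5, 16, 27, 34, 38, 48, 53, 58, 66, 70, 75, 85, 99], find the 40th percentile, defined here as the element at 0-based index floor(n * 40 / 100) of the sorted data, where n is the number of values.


The dataset has n = 13 elements.
Index = floor(13 * 40 / 100) = floor(520 / 100) = floor(5.2) = 5
Counting from index 0 in the sorted data, the element at index 5 is 48.
Final answer: 48


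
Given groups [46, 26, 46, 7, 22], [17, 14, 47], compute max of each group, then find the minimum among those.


Find max of each group:
  Group 1: [46, 26, 46, 7, 22] -> max = 46
  Group 2: [17, 14, 47] -> max = 47
Maxes: [46, 47]
Minimum of maxes = 46
Final answer: 46


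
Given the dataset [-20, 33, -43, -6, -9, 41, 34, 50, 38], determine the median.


First, sort the list: [-43, -20, -9, -6, 33, 34, 38, 41, 50]
The list has 9 elements (odd count).
The middle index is 4 (0-based), and the element there is 33.
Final answer: 33


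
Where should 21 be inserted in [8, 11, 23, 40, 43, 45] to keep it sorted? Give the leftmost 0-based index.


List is sorted: [8, 11, 23, 40, 43, 45]
We need the leftmost position where 21 can be inserted, i.e. the first index whose element is >= 21 (or the end of the list if none is).
Binary search with low=0, high=6 (0-based indices):
  low=0, high=6, mid=3: a[3]=40 >= 21, so high = 3
  low=0, high=3, mid=1: a[1]=11 < 21, so low = 2
  low=2, high=3, mid=2: a[2]=23 >= 21, so high = 2
Now low = high = 2, so the insertion index is 2.
Final answer: 2


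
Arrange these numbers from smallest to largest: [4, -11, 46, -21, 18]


Original list: [4, -11, 46, -21, 18]
Repeatedly take the smallest remaining element:
  Remaining [4, -11, 46, -21, 18] -> smallest is -21
  Remaining [4, -11, 46, 18] -> smallest is -11
  Remaining [4, 46, 18] -> smallest is 4
  Remaining [46, 18] -> smallest is 18
  Remaining [46] -> smallest is 46
Collecting the picks in order gives the sorted list.
Final answer: [-21, -11, 4, 18, 46]


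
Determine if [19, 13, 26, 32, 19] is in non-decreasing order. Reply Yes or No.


Check consecutive pairs:
  19 <= 13? False
  13 <= 26? True
  26 <= 32? True
  32 <= 19? False
2 consecutive pair(s) are out of order, so the list is not sorted.
Final answer: No


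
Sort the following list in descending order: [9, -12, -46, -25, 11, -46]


Original list: [9, -12, -46, -25, 11, -46]
Repeatedly take the largest remaining element:
  Remaining [9, -12, -46, -25, 11, -46] -> largest is 11
  Remaining [9, -12, -46, -25, -46] -> largest is 9
  Remaining [-12, -46, -25, -46] -> largest is -12
  Remaining [-46, -25, -46] -> largest is -25
  Remaining [-46, -46] -> largest is -46
  Remaining [-46] -> largest is -46
Collecting the picks in order gives the descending list.
Final answer: [11, 9, -12, -25, -46, -46]


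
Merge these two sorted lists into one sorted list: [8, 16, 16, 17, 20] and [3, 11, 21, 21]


List A: [8, 16, 16, 17, 20]
List B: [3, 11, 21, 21]
Repeatedly compare the front elements and take the smaller:
  8 vs 3 -> take 3
  8 vs 11 -> take 8
  16 vs 11 -> take 11
  16 vs 21 -> take 16
  16 vs 21 -> take 16
  17 vs 21 -> take 17
  20 vs 21 -> take 20
  A is exhausted; append the rest of B: [21, 21]
Final answer: [3, 8, 11, 16, 16, 17, 20, 21, 21]


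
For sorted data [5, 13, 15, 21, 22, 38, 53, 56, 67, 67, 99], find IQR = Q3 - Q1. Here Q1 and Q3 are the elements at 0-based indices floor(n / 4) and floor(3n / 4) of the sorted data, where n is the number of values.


The data has n = 11 elements.
Q1 index = floor(11 / 4) = floor(2.75) = 2; Q3 index = floor(3 * 11 / 4) = floor(8.25) = 8
Q1 = element at index 2 = 15
Q3 = element at index 8 = 67
IQR = 67 - 15 = 52
Final answer: 52


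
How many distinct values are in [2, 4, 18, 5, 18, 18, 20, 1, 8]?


List all unique values:
Distinct values: [1, 2, 4, 5, 8, 18, 20]
Count = 7
Final answer: 7


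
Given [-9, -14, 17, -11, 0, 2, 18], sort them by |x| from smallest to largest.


Compute absolute values:
  |-9| = 9
  |-14| = 14
  |17| = 17
  |-11| = 11
  |0| = 0
  |2| = 2
  |18| = 18
Absolute values in increasing order: 0 < 2 < 9 < 11 < 14 < 17 < 18
Listing the original numbers in that order gives the answer.
Final answer: [0, 2, -9, -11, -14, 17, 18]


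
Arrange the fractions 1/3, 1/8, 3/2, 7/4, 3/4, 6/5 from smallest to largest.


Convert to decimal for comparison:
  1/3 = 0.3333
  1/8 = 0.125
  3/2 = 1.5
  7/4 = 1.75
  3/4 = 0.75
  6/5 = 1.2
Decimals in increasing order: 0.125 < 0.3333 < 0.75 < 1.2 < 1.5 < 1.75
Writing each back as its fraction gives the sorted order.
Final answer: 1/8, 1/3, 3/4, 6/5, 3/2, 7/4
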